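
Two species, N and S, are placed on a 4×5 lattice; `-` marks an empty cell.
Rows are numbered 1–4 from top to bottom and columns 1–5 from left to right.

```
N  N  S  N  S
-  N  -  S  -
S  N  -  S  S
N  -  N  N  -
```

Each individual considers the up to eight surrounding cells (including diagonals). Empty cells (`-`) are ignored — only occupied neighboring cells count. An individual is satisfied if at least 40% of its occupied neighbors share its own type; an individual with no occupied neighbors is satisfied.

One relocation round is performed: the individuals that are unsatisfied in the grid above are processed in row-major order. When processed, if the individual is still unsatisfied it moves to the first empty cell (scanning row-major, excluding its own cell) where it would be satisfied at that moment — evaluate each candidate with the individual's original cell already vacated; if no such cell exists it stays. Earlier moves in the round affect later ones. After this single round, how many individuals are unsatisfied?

Initially unsatisfied (in order): (1,3), (1,4), (3,1), (4,4).
  (1,3) → (2,5).
  (1,4) → (1,3).
  (3,1) → (1,4).
  (4,4) → (2,1).
Resulting grid:
N N N S S
N N - S S
- N - S S
N - N - -
All satisfied now.

0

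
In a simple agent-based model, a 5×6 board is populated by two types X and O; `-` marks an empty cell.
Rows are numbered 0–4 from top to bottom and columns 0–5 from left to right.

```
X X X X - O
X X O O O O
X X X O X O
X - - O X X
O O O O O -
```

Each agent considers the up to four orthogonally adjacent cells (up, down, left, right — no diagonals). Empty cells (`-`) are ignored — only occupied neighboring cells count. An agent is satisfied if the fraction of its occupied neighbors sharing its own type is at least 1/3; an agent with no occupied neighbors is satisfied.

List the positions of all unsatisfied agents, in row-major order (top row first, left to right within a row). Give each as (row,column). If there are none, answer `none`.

(1,2), (2,4)

Row 0: (0,0)X 2/2 ✓ · (0,1)X 3/3 ✓ · (0,2)X 2/3 ✓ · (0,3)X 1/2 ✓ · (0,5)O 1/1 ✓
Row 1: (1,0)X 3/3 ✓ · (1,1)X 3/4 ✓ · (1,2)O 1/4 ✗ · (1,3)O 3/4 ✓ · (1,4)O 2/3 ✓ · (1,5)O 3/3 ✓
Row 2: (2,0)X 3/3 ✓ · (2,1)X 3/3 ✓ · (2,2)X 1/3 ✓ · (2,3)O 2/4 ✓ · (2,4)X 1/4 ✗ · (2,5)O 1/3 ✓
Row 3: (3,0)X 1/2 ✓ · (3,3)O 2/3 ✓ · (3,4)X 2/4 ✓ · (3,5)X 1/2 ✓
Row 4: (4,0)O 1/2 ✓ · (4,1)O 2/2 ✓ · (4,2)O 2/2 ✓ · (4,3)O 3/3 ✓ · (4,4)O 1/2 ✓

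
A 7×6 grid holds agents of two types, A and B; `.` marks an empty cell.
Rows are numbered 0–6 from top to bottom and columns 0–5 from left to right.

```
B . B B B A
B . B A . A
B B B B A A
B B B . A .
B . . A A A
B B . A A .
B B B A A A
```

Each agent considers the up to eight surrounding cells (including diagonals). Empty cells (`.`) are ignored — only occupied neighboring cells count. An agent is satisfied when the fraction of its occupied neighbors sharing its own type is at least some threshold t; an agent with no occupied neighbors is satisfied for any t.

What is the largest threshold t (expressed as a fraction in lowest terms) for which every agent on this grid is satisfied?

Row 0: (0,0)B 1/1 · (0,2)B 2/3 · (0,3)B 3/4 · (0,4)B 1/4 · (0,5)A 1/2
Row 1: (1,0)B 3/3 · (1,2)B 5/6 · (1,3)A 1/7 · (1,5)A 3/4
Row 2: (2,0)B 4/4 · (2,1)B 7/7 · (2,2)B 5/6 · (2,3)B 3/6 · (2,4)A 4/5 · (2,5)A 3/3
Row 3: (3,0)B 4/4 · (3,1)B 6/6 · (3,2)B 4/5 · (3,4)A 5/6
Row 4: (4,0)B 4/4 · (4,3)A 4/5 · (4,4)A 5/5 · (4,5)A 3/3
Row 5: (5,0)B 4/4 · (5,1)B 5/5 · (5,3)A 5/6 · (5,4)A 7/7
Row 6: (6,0)B 3/3 · (6,1)B 4/4 · (6,2)B 2/4 · (6,3)A 3/4 · (6,4)A 4/4 · (6,5)A 2/2
The smallest same-type fraction is 1/7 at (1,3), which reduces to 1/7. Any threshold above that leaves this agent unsatisfied.

1/7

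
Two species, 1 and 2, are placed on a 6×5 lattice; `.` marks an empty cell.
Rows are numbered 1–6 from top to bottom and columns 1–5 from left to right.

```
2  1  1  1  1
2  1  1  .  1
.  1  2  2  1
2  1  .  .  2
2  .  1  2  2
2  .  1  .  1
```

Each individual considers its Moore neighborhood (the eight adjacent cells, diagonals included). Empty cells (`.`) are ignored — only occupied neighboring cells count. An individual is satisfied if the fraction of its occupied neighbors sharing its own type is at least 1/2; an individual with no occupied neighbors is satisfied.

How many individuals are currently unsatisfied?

9

Row 1: (1,1)2 1/3 ✗ · (1,2)1 3/5 ✓ · (1,3)1 4/4 ✓ · (1,4)1 4/4 ✓ · (1,5)1 2/2 ✓
Row 2: (2,1)2 1/4 ✗ · (2,2)1 4/7 ✓ · (2,3)1 5/7 ✓ · (2,5)1 3/4 ✓
Row 3: (3,2)1 3/6 ✓ · (3,3)2 1/5 ✗ · (3,4)2 2/5 ✗ · (3,5)1 1/3 ✗
Row 4: (4,1)2 1/3 ✗ · (4,2)1 2/5 ✗ · (4,5)2 3/4 ✓
Row 5: (5,1)2 2/3 ✓ · (5,3)1 2/3 ✓ · (5,4)2 2/5 ✗ · (5,5)2 2/3 ✓
Row 6: (6,1)2 1/1 ✓ · (6,3)1 1/2 ✓ · (6,5)1 0/2 ✗
Unsatisfied: (1,1), (2,1), (3,3), (3,4), (3,5), (4,1), (4,2), (5,4), (6,5) — 9 in total.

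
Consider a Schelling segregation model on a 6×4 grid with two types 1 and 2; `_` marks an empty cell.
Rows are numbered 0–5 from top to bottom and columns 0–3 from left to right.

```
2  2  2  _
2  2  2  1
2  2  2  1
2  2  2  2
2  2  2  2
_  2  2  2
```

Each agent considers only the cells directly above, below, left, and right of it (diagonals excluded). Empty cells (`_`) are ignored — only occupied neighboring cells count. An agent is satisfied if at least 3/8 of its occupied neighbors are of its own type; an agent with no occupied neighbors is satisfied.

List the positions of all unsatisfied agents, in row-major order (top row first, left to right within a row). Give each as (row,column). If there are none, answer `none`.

(0,0)2 2/2 satisfied
(0,1)2 3/3 satisfied
(0,2)2 2/2 satisfied
(1,0)2 3/3 satisfied
(1,1)2 4/4 satisfied
(1,2)2 3/4 satisfied
(1,3)1 1/2 satisfied
(2,0)2 3/3 satisfied
(2,1)2 4/4 satisfied
(2,2)2 3/4 satisfied
(2,3)1 1/3 not
(3,0)2 3/3 satisfied
(3,1)2 4/4 satisfied
(3,2)2 4/4 satisfied
(3,3)2 2/3 satisfied
(4,0)2 2/2 satisfied
(4,1)2 4/4 satisfied
(4,2)2 4/4 satisfied
(4,3)2 3/3 satisfied
(5,1)2 2/2 satisfied
(5,2)2 3/3 satisfied
(5,3)2 2/2 satisfied

(2,3)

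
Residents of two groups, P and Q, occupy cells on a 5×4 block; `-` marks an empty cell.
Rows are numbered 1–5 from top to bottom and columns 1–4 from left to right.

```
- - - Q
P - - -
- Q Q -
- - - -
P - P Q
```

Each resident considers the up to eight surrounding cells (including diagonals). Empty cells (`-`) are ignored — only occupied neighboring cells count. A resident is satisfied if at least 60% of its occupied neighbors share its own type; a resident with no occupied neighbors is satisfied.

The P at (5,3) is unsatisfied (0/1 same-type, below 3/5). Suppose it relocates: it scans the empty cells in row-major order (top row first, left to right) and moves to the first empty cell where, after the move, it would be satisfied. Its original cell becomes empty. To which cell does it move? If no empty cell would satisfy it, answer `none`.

Vacating (5,3). Empty cells in order:
  (1,1): 1/1 same-type → satisfied — stop here.

(1,1)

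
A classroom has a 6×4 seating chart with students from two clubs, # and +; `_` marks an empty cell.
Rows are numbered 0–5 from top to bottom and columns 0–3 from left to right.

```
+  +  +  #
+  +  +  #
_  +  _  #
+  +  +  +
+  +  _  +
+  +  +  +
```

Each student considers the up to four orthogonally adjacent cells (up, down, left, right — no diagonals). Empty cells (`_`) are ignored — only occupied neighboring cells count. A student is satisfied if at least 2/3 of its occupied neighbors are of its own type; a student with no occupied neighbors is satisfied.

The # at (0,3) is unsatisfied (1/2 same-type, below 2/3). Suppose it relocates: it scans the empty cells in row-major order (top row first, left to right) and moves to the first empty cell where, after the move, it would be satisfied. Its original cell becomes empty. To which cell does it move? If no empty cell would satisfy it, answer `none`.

none

Vacating (0,3). Empty cells in order:
  (2,0): 0/3 same-type → still unsatisfied.
  (2,2): 1/4 same-type → still unsatisfied.
  (4,2): 0/4 same-type → still unsatisfied.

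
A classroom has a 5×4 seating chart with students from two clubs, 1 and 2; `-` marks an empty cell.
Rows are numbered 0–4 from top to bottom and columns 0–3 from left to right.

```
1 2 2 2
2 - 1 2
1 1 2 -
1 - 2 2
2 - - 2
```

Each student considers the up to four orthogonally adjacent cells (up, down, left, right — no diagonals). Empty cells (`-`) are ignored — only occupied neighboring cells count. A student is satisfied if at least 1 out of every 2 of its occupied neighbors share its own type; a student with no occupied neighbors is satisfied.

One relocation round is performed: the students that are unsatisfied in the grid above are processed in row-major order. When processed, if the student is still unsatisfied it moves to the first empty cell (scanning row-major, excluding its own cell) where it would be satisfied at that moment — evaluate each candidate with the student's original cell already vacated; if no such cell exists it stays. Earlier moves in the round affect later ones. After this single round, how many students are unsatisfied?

Initially unsatisfied (in order): (0,0), (1,0), (1,2), (2,2), (4,0).
  (0,0) → (1,1).
  (1,0) → (0,0).
  (1,2) → (1,0).
  (2,2): now satisfied by earlier moves; stays.
  (4,0) → (1,2).
Resulting grid:
2 2 2 2
1 1 2 2
1 1 2 -
1 - 2 2
- - - 2
All satisfied now.

0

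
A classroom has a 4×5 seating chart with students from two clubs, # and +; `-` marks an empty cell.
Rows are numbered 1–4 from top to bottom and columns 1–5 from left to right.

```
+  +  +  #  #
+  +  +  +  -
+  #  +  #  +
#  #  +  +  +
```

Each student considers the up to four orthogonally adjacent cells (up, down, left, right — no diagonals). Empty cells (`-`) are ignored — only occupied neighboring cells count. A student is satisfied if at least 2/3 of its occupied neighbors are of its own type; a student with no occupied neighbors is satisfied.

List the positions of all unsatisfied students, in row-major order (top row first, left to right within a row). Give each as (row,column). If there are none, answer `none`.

Row 1: (1,1)+ 2/2 ok · (1,2)+ 3/3 ok · (1,3)+ 2/3 ok · (1,4)# 1/3 unhappy · (1,5)# 1/1 ok
Row 2: (2,1)+ 3/3 ok · (2,2)+ 3/4 ok · (2,3)+ 4/4 ok · (2,4)+ 1/3 unhappy
Row 3: (3,1)+ 1/3 unhappy · (3,2)# 1/4 unhappy · (3,3)+ 2/4 unhappy · (3,4)# 0/4 unhappy · (3,5)+ 1/2 unhappy
Row 4: (4,1)# 1/2 unhappy · (4,2)# 2/3 ok · (4,3)+ 2/3 ok · (4,4)+ 2/3 ok · (4,5)+ 2/2 ok

(1,4), (2,4), (3,1), (3,2), (3,3), (3,4), (3,5), (4,1)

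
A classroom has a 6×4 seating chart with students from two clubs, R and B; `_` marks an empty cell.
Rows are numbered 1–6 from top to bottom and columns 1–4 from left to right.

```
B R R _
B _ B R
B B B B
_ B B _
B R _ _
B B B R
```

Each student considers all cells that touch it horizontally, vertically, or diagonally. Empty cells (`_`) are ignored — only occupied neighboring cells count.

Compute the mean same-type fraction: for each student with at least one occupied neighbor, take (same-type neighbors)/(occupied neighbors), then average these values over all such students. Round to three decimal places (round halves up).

Row 1: (1,1)B 1/2 · (1,2)R 1/4 · (1,3)R 2/3
Row 2: (2,1)B 3/4 · (2,3)B 3/6 · (2,4)R 1/4
Row 3: (3,1)B 3/3 · (3,2)B 6/6 · (3,3)B 5/6 · (3,4)B 3/4
Row 4: (4,2)B 5/6 · (4,3)B 4/5
Row 5: (5,1)B 3/4 · (5,2)R 0/6
Row 6: (6,1)B 2/3 · (6,2)B 3/4 · (6,3)B 1/3 · (6,4)R 0/1
Sum over 18 students: 1/2 + 1/4 + 2/3 + 3/4 + 3/6 + 1/4 + 3/3 + 6/6 + 5/6 + 3/4 + 5/6 + 4/5 + 3/4 + 0/6 + 2/3 + 3/4 + 1/3 + 0/1 = 319/30; mean = 319/30 ÷ 18 = 319/540 = 0.590740… → 0.591.

0.591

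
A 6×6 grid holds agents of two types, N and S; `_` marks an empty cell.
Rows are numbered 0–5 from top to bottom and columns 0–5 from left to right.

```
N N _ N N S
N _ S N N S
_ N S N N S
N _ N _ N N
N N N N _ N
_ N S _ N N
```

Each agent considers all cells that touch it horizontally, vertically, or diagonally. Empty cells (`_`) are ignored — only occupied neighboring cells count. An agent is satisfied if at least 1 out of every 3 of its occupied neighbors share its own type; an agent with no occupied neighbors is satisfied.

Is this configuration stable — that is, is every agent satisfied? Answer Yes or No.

No

Row 0: (0,0)N 2/2 ok · (0,1)N 2/3 ok · (0,3)N 3/4 ok · (0,4)N 3/5 ok · (0,5)S 1/3 ok
Row 1: (1,0)N 3/3 ok · (1,2)S 1/6 unhappy · (1,3)N 5/7 ok · (1,4)N 5/8 ok · (1,5)S 2/5 ok
Row 2: (2,1)N 3/5 ok · (2,2)S 1/5 unhappy · (2,3)N 5/7 ok · (2,4)N 5/7 ok · (2,5)S 1/5 unhappy
Row 3: (3,0)N 3/3 ok · (3,2)N 5/6 ok · (3,4)N 5/6 ok · (3,5)N 3/4 ok
Row 4: (4,0)N 3/3 ok · (4,1)N 5/6 ok · (4,2)N 4/5 ok · (4,3)N 4/5 ok · (4,5)N 4/4 ok
Row 5: (5,1)N 3/4 ok · (5,2)S 0/4 unhappy · (5,4)N 3/3 ok · (5,5)N 2/2 ok
For instance (1,2) has only 1/6 same-type neighbors, below 1/3.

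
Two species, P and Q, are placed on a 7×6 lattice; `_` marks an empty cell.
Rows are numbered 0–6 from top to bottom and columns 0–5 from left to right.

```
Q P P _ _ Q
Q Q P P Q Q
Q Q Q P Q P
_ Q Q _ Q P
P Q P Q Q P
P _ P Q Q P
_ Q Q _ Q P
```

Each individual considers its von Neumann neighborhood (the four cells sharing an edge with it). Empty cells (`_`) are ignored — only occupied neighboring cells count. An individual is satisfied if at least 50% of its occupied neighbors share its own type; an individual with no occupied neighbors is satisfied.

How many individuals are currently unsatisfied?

6

Row 0: (0,0)Q 1/2 satisfied · (0,1)P 1/3 not · (0,2)P 2/2 satisfied · (0,5)Q 1/1 satisfied
Row 1: (1,0)Q 3/3 satisfied · (1,1)Q 2/4 satisfied · (1,2)P 2/4 satisfied · (1,3)P 2/3 satisfied · (1,4)Q 2/3 satisfied · (1,5)Q 2/3 satisfied
Row 2: (2,0)Q 2/2 satisfied · (2,1)Q 4/4 satisfied · (2,2)Q 2/4 satisfied · (2,3)P 1/3 not · (2,4)Q 2/4 satisfied · (2,5)P 1/3 not
Row 3: (3,1)Q 3/3 satisfied · (3,2)Q 2/3 satisfied · (3,4)Q 2/3 satisfied · (3,5)P 2/3 satisfied
Row 4: (4,0)P 1/2 satisfied · (4,1)Q 1/3 not · (4,2)P 1/4 not · (4,3)Q 2/3 satisfied · (4,4)Q 3/4 satisfied · (4,5)P 2/3 satisfied
Row 5: (5,0)P 1/1 satisfied · (5,2)P 1/3 not · (5,3)Q 2/3 satisfied · (5,4)Q 3/4 satisfied · (5,5)P 2/3 satisfied
Row 6: (6,1)Q 1/1 satisfied · (6,2)Q 1/2 satisfied · (6,4)Q 1/2 satisfied · (6,5)P 1/2 satisfied
Unsatisfied: (0,1), (2,3), (2,5), (4,1), (4,2), (5,2) — 6 in total.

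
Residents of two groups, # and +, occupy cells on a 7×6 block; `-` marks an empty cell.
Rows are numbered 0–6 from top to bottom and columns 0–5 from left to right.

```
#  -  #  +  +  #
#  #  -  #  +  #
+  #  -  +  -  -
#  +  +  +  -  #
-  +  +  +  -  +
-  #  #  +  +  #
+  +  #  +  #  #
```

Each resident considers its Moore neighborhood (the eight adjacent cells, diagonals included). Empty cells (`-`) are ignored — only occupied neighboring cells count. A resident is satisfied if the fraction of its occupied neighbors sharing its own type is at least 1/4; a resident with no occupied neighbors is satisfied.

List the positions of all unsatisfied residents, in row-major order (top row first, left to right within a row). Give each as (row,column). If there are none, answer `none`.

(1,3), (2,0), (3,5)

Row 0: (0,0)# 2/2 ✓ · (0,2)# 2/3 ✓ · (0,3)+ 2/4 ✓ · (0,4)+ 2/5 ✓ · (0,5)# 1/3 ✓
Row 1: (1,0)# 3/4 ✓ · (1,1)# 4/5 ✓ · (1,3)# 1/5 ✗ · (1,4)+ 3/6 ✓ · (1,5)# 1/3 ✓
Row 2: (2,0)+ 1/5 ✗ · (2,1)# 3/6 ✓ · (2,3)+ 3/4 ✓
Row 3: (3,0)# 1/4 ✓ · (3,1)+ 4/6 ✓ · (3,2)+ 6/7 ✓ · (3,3)+ 4/4 ✓ · (3,5)# 0/1 ✗
Row 4: (4,1)+ 3/6 ✓ · (4,2)+ 6/8 ✓ · (4,3)+ 5/6 ✓ · (4,5)+ 1/3 ✓
Row 5: (5,1)# 2/6 ✓ · (5,2)# 2/8 ✓ · (5,3)+ 4/7 ✓ · (5,4)+ 4/7 ✓ · (5,5)# 2/4 ✓
Row 6: (6,0)+ 1/2 ✓ · (6,1)+ 1/4 ✓ · (6,2)# 2/5 ✓ · (6,3)+ 2/5 ✓ · (6,4)# 2/5 ✓ · (6,5)# 2/3 ✓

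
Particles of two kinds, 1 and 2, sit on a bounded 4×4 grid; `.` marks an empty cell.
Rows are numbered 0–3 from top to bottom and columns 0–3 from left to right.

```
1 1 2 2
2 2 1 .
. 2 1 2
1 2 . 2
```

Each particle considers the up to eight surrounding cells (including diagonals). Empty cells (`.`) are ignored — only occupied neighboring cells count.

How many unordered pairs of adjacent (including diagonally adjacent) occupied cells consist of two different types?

17

Scan each occupied cell's neighbors to the right and below (and the two forward diagonals) so each pair is counted once.
From row 0: 7 unlike of 11 pairs (running 7/11).
From row 1: 4 unlike of 8 pairs (running 11/19).
From row 2: 5 unlike of 7 pairs (running 16/26).
From row 3: 1 unlike of 1 pairs (running 17/27).
Total adjacent occupied pairs: 27; unlike-type pairs: 17.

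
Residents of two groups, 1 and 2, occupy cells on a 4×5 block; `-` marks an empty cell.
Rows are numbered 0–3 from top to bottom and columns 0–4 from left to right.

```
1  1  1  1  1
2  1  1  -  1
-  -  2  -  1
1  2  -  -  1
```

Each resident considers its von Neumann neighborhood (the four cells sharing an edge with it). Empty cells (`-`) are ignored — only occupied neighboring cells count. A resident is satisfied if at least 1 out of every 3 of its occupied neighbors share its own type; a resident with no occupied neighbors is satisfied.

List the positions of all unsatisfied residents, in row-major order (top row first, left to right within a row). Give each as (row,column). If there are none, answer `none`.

(1,0), (2,2), (3,0), (3,1)

(0,0)1 1/2 ok
(0,1)1 3/3 ok
(0,2)1 3/3 ok
(0,3)1 2/2 ok
(0,4)1 2/2 ok
(1,0)2 0/2 unhappy
(1,1)1 2/3 ok
(1,2)1 2/3 ok
(1,4)1 2/2 ok
(2,2)2 0/1 unhappy
(2,4)1 2/2 ok
(3,0)1 0/1 unhappy
(3,1)2 0/1 unhappy
(3,4)1 1/1 ok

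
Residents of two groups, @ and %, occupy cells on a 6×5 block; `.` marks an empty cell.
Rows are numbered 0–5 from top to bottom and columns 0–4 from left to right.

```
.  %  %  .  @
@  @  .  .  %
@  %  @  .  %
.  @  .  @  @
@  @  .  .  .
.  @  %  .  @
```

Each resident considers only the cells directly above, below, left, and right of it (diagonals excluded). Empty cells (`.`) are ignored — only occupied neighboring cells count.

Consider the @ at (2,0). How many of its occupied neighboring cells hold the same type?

Occupied neighbors of (2,0): (1,0)=@, (2,1)=%.
Same type (@): 1 of 2.

1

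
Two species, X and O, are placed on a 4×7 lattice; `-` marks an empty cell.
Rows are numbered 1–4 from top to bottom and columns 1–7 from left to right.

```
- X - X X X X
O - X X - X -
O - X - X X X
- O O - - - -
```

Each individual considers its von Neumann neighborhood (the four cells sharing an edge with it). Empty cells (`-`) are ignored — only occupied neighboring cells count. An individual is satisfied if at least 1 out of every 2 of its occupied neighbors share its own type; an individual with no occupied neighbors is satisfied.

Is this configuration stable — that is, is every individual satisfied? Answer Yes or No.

(1,2)X 0/0 ok
(1,4)X 2/2 ok
(1,5)X 2/2 ok
(1,6)X 3/3 ok
(1,7)X 1/1 ok
(2,1)O 1/1 ok
(2,3)X 2/2 ok
(2,4)X 2/2 ok
(2,6)X 2/2 ok
(3,1)O 1/1 ok
(3,3)X 1/2 ok
(3,5)X 1/1 ok
(3,6)X 3/3 ok
(3,7)X 1/1 ok
(4,2)O 1/1 ok
(4,3)O 1/2 ok
All meet the threshold, so the configuration is stable.

Yes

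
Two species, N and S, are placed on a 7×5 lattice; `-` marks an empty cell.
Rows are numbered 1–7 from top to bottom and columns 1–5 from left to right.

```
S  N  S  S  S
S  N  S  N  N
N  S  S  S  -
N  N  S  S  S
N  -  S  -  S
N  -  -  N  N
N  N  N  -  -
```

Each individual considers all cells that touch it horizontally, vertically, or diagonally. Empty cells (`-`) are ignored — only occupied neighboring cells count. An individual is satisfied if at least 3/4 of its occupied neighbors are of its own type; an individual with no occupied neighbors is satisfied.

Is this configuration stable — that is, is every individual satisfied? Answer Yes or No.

(1,1)S 1/3 ✗
(1,2)N 1/5 ✗
(1,3)S 2/5 ✗
(1,4)S 3/5 ✗
(1,5)S 1/3 ✗
(2,1)S 2/5 ✗
(2,2)N 2/8 ✗
(2,3)S 5/8 ✗
(2,4)N 1/7 ✗
(2,5)N 1/4 ✗
(3,1)N 3/5 ✗
(3,2)S 4/8 ✗
(3,3)S 5/8 ✗
(3,4)S 5/7 ✗
(4,1)N 3/4 ✓
(4,2)N 3/7 ✗
(4,3)S 5/6 ✓
(4,4)S 6/6 ✓
(4,5)S 3/3 ✓
(5,1)N 3/3 ✓
(5,3)S 2/4 ✗
(5,5)S 2/4 ✗
(6,1)N 3/3 ✓
(6,4)N 2/4 ✗
(6,5)N 1/2 ✗
(7,1)N 2/2 ✓
(7,2)N 3/3 ✓
(7,3)N 2/2 ✓
For instance (1,1) has only 1/3 same-type neighbors, below 3/4.

No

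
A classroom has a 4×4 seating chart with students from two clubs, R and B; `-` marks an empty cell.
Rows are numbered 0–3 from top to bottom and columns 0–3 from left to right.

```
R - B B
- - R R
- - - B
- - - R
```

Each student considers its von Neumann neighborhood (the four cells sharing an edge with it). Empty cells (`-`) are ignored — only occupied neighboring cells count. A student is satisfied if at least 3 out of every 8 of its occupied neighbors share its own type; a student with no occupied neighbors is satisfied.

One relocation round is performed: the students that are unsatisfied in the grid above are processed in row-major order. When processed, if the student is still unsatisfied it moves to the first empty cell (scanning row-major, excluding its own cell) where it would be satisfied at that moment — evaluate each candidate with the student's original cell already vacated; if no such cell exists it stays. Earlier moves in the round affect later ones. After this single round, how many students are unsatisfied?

Initially unsatisfied (in order): (1,3), (2,3), (3,3).
  (1,3) → (0,1).
  (2,3) → (1,3).
  (3,3): now satisfied by earlier moves; stays.
Resulting grid:
R R B B
- - R B
- - - -
- - - R
Unsatisfied now: (0,2), (1,2).

2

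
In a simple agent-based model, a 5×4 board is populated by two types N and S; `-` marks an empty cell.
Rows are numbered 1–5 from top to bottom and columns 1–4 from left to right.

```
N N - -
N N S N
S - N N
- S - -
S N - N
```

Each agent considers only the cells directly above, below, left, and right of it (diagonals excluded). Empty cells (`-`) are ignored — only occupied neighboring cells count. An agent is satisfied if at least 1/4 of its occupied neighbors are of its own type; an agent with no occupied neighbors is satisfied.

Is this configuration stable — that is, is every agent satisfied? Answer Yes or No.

No

Row 1: (1,1)N 2/2 satisfied · (1,2)N 2/2 satisfied
Row 2: (2,1)N 2/3 satisfied · (2,2)N 2/3 satisfied · (2,3)S 0/3 not · (2,4)N 1/2 satisfied
Row 3: (3,1)S 0/1 not · (3,3)N 1/2 satisfied · (3,4)N 2/2 satisfied
Row 4: (4,2)S 0/1 not
Row 5: (5,1)S 0/1 not · (5,2)N 0/2 not · (5,4)N 0/0 satisfied
For instance (2,3) has only 0/3 same-type neighbors, below 1/4.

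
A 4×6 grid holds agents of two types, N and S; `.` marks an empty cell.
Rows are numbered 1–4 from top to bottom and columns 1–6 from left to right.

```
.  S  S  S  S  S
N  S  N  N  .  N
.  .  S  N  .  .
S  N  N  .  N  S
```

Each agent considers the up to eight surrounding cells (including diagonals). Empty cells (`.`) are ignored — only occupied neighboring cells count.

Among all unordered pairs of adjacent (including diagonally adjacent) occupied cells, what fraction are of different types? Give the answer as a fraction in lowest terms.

Scan each occupied cell's neighbors to the right and below (and the two forward diagonals) so each pair is counted once.
From row 1: 9 unlike of 15 pairs (running 9/15).
From row 2: 4 unlike of 8 pairs (running 13/23).
From row 3: 3 unlike of 5 pairs (running 16/28).
From row 4: 2 unlike of 3 pairs (running 18/31).
Total adjacent occupied pairs: 31; unlike-type pairs: 18.
18/31 is already in lowest terms.

18/31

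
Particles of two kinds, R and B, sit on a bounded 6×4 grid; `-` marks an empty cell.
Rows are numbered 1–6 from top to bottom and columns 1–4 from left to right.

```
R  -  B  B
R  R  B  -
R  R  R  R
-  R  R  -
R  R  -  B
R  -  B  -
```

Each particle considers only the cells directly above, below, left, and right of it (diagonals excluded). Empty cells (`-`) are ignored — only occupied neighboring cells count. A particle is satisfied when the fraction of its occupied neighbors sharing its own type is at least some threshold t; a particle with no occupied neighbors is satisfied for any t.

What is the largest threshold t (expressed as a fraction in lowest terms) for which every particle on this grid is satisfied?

1/3

(1,1)R 1/1
(1,3)B 2/2
(1,4)B 1/1
(2,1)R 3/3
(2,2)R 2/3
(2,3)B 1/3
(3,1)R 2/2
(3,2)R 4/4
(3,3)R 3/4
(3,4)R 1/1
(4,2)R 3/3
(4,3)R 2/2
(5,1)R 2/2
(5,2)R 2/2
(5,4)B — no occupied neighbors
(6,1)R 1/1
(6,3)B — no occupied neighbors
The smallest same-type fraction is 1/3 at (2,3), which reduces to 1/3. Any threshold above that leaves this particle unsatisfied.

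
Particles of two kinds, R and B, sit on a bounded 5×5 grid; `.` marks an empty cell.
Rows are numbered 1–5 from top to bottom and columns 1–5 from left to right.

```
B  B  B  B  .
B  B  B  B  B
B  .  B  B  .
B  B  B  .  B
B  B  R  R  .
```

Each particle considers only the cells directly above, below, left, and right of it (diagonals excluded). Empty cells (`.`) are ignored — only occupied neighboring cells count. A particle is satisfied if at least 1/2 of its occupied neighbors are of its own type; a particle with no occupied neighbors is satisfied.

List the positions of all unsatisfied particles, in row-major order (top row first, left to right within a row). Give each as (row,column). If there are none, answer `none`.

(1,1)B 2/2 ✓
(1,2)B 3/3 ✓
(1,3)B 3/3 ✓
(1,4)B 2/2 ✓
(2,1)B 3/3 ✓
(2,2)B 3/3 ✓
(2,3)B 4/4 ✓
(2,4)B 4/4 ✓
(2,5)B 1/1 ✓
(3,1)B 2/2 ✓
(3,3)B 3/3 ✓
(3,4)B 2/2 ✓
(4,1)B 3/3 ✓
(4,2)B 3/3 ✓
(4,3)B 2/3 ✓
(4,5)B 0/0 ✓
(5,1)B 2/2 ✓
(5,2)B 2/3 ✓
(5,3)R 1/3 ✗
(5,4)R 1/1 ✓

(5,3)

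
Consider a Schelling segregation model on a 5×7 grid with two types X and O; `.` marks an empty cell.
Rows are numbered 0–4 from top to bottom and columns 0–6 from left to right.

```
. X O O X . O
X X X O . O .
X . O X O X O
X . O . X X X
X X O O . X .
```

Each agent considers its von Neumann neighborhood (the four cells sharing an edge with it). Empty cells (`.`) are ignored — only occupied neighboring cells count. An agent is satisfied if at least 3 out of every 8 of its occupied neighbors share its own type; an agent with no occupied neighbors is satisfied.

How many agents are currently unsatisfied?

10

Row 0: (0,1)X 1/2 satisfied · (0,2)O 1/3 not · (0,3)O 2/3 satisfied · (0,4)X 0/1 not · (0,6)O 0/0 satisfied
Row 1: (1,0)X 2/2 satisfied · (1,1)X 3/3 satisfied · (1,2)X 1/4 not · (1,3)O 1/3 not · (1,5)O 0/1 not
Row 2: (2,0)X 2/2 satisfied · (2,2)O 1/3 not · (2,3)X 0/3 not · (2,4)O 0/3 not · (2,5)X 1/4 not · (2,6)O 0/2 not
Row 3: (3,0)X 2/2 satisfied · (3,2)O 2/2 satisfied · (3,4)X 1/2 satisfied · (3,5)X 4/4 satisfied · (3,6)X 1/2 satisfied
Row 4: (4,0)X 2/2 satisfied · (4,1)X 1/2 satisfied · (4,2)O 2/3 satisfied · (4,3)O 1/1 satisfied · (4,5)X 1/1 satisfied
Unsatisfied: (0,2), (0,4), (1,2), (1,3), (1,5), (2,2), (2,3), (2,4), (2,5), (2,6) — 10 in total.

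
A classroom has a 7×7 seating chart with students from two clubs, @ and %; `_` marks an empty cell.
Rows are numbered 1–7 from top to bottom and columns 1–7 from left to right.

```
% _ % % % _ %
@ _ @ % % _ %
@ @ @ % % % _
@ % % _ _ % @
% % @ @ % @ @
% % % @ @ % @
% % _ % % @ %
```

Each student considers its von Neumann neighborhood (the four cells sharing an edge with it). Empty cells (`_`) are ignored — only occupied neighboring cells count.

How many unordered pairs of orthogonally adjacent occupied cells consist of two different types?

26

Scan each occupied cell's neighbors to the right and below so each pair is counted once.
Row 1: %(1,1)–@(2,1)≠ %(1,3)–%(1,4)= %(1,3)–@(2,3)≠ %(1,4)–%(1,5)= %(1,4)–%(2,4)= %(1,5)–%(2,5)= %(1,7)–%(2,7)=  → 2/7 unlike.
Row 2: @(2,1)–@(3,1)= @(2,3)–%(2,4)≠ @(2,3)–@(3,3)= %(2,4)–%(2,5)= %(2,4)–%(3,4)= %(2,5)–%(3,5)=  → 1/6 unlike.
Row 3: @(3,1)–@(3,2)= @(3,1)–@(4,1)= @(3,2)–@(3,3)= @(3,2)–%(4,2)≠ @(3,3)–%(3,4)≠ @(3,3)–%(4,3)≠ %(3,4)–%(3,5)= %(3,5)–%(3,6)= %(3,6)–%(4,6)=  → 3/9 unlike.
Row 4: @(4,1)–%(4,2)≠ @(4,1)–%(5,1)≠ %(4,2)–%(4,3)= %(4,2)–%(5,2)= %(4,3)–@(5,3)≠ %(4,6)–@(4,7)≠ %(4,6)–@(5,6)≠ @(4,7)–@(5,7)=  → 5/8 unlike.
Row 5: %(5,1)–%(5,2)= %(5,1)–%(6,1)= %(5,2)–@(5,3)≠ %(5,2)–%(6,2)= @(5,3)–@(5,4)= @(5,3)–%(6,3)≠ @(5,4)–%(5,5)≠ @(5,4)–@(6,4)= %(5,5)–@(5,6)≠ %(5,5)–@(6,5)≠ @(5,6)–@(5,7)= @(5,6)–%(6,6)≠ @(5,7)–@(6,7)=  → 6/13 unlike.
Row 6: %(6,1)–%(6,2)= %(6,1)–%(7,1)= %(6,2)–%(6,3)= %(6,2)–%(7,2)= %(6,3)–@(6,4)≠ @(6,4)–@(6,5)= @(6,4)–%(7,4)≠ @(6,5)–%(6,6)≠ @(6,5)–%(7,5)≠ %(6,6)–@(6,7)≠ %(6,6)–@(7,6)≠ @(6,7)–%(7,7)≠  → 7/12 unlike.
Row 7: %(7,1)–%(7,2)= %(7,4)–%(7,5)= %(7,5)–@(7,6)≠ @(7,6)–%(7,7)≠  → 2/4 unlike.
Total adjacent occupied pairs: 59; unlike-type pairs: 26.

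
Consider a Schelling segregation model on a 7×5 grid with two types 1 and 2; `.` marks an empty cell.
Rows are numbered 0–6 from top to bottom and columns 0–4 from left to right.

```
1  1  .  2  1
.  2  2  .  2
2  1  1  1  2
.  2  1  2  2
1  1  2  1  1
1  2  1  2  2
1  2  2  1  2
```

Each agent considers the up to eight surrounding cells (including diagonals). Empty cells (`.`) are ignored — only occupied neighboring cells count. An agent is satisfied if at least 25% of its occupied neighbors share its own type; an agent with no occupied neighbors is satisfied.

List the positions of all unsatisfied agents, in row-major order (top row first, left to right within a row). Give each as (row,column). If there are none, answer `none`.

(0,4), (4,4), (6,3)

(0,0)1 1/2 ✓
(0,1)1 1/3 ✓
(0,3)2 2/3 ✓
(0,4)1 0/2 ✗
(1,1)2 2/6 ✓
(1,2)2 2/6 ✓
(1,4)2 2/4 ✓
(2,0)2 2/3 ✓
(2,1)1 2/6 ✓
(2,2)1 3/7 ✓
(2,3)1 2/7 ✓
(2,4)2 3/4 ✓
(3,1)2 2/7 ✓
(3,2)1 5/8 ✓
(3,3)2 3/8 ✓
(3,4)2 2/5 ✓
(4,0)1 2/4 ✓
(4,1)1 4/7 ✓
(4,2)2 4/8 ✓
(4,3)1 3/8 ✓
(4,4)1 1/5 ✗
(5,0)1 3/5 ✓
(5,1)2 3/8 ✓
(5,2)1 3/8 ✓
(5,3)2 4/8 ✓
(5,4)2 2/5 ✓
(6,0)1 1/3 ✓
(6,1)2 2/5 ✓
(6,2)2 3/5 ✓
(6,3)1 1/5 ✗
(6,4)2 2/3 ✓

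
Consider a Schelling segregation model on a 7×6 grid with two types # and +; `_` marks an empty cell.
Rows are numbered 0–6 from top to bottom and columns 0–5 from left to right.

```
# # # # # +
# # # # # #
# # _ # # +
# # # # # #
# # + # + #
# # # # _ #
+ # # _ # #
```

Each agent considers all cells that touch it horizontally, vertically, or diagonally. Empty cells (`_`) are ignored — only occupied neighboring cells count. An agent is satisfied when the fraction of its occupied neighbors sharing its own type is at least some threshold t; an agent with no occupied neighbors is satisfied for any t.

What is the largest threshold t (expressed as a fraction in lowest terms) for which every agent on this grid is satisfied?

0/1

(0,0)# 3/3
(0,1)# 5/5
(0,2)# 5/5
(0,3)# 5/5
(0,4)# 4/5
(0,5)+ 0/3
(1,0)# 5/5
(1,1)# 7/7
(1,2)# 7/7
(1,3)# 7/7
(1,4)# 6/8
(1,5)# 3/5
(2,0)# 5/5
(2,1)# 7/7
(2,3)# 7/7
(2,4)# 7/8
(2,5)+ 0/5
(3,0)# 5/5
(3,1)# 6/7
(3,2)# 6/7
(3,3)# 5/7
(3,4)# 6/8
(3,5)# 3/5
(4,0)# 5/5
(4,1)# 7/8
(4,2)+ 0/8
(4,3)# 5/7
(4,4)+ 0/7
(4,5)# 3/4
(5,0)# 4/5
(5,1)# 6/8
(5,2)# 6/7
(5,3)# 4/6
(5,5)# 3/4
(6,0)+ 0/3
(6,1)# 4/5
(6,2)# 4/4
(6,4)# 3/3
(6,5)# 2/2
The smallest same-type fraction is 0/3 at (0,5), which reduces to 0/1. Any threshold above that leaves this agent unsatisfied.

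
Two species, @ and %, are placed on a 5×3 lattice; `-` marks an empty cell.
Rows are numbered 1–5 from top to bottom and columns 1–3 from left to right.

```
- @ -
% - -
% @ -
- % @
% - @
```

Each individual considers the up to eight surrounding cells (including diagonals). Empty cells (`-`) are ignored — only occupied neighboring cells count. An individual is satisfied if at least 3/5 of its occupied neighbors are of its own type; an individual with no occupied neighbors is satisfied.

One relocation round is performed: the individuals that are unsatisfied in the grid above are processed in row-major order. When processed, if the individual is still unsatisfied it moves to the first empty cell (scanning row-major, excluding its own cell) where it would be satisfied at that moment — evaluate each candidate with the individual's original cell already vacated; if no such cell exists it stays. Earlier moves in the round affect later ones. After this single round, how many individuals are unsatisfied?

Initially unsatisfied (in order): (1,2), (2,1), (3,2), (4,2), (5,3).
  (1,2) → (1,3).
  (2,1) → (1,1).
  (3,2) → (2,3).
  (4,2) → (2,1).
  (5,3): now satisfied by earlier moves; stays.
Resulting grid:
% - @
% - @
% - -
- - @
% - @
All satisfied now.

0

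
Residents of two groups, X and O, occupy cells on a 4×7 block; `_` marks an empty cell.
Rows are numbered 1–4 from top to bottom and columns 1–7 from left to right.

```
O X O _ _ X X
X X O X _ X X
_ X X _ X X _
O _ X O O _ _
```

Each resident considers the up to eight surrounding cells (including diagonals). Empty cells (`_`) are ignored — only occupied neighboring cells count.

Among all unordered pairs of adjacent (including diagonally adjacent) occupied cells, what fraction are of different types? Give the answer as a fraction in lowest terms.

Scan each occupied cell's neighbors to the right and below (and the two forward diagonals) so each pair is counted once.
From row 1: 7 unlike of 15 pairs (running 7/15).
From row 2: 4 unlike of 14 pairs (running 11/29).
From row 3: 5 unlike of 9 pairs (running 16/38).
From row 4: 1 unlike of 2 pairs (running 17/40).
Total adjacent occupied pairs: 40; unlike-type pairs: 17.
17/40 is already in lowest terms.

17/40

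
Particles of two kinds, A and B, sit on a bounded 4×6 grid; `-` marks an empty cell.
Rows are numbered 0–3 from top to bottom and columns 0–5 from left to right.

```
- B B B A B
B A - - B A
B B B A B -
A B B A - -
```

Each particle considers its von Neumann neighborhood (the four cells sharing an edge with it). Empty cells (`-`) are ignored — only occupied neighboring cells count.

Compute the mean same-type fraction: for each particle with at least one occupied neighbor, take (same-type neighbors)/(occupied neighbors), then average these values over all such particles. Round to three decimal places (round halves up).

(0,1)B 1/2
(0,2)B 2/2
(0,3)B 1/2
(0,4)A 0/3
(0,5)B 0/2
(1,0)B 1/2
(1,1)A 0/3
(1,4)B 1/3
(1,5)A 0/2
(2,0)B 2/3
(2,1)B 3/4
(2,2)B 2/3
(2,3)A 1/3
(2,4)B 1/2
(3,0)A 0/2
(3,1)B 2/3
(3,2)B 2/3
(3,3)A 1/2
Sum over 18 particles: 1/2 + 2/2 + 1/2 + 0/3 + 0/2 + 1/2 + 0/3 + 1/3 + 0/2 + 2/3 + 3/4 + 2/3 + 1/3 + 1/2 + 0/2 + 2/3 + 2/3 + 1/2 = 91/12; mean = 91/12 ÷ 18 = 91/216 = 0.421296… → 0.421.

0.421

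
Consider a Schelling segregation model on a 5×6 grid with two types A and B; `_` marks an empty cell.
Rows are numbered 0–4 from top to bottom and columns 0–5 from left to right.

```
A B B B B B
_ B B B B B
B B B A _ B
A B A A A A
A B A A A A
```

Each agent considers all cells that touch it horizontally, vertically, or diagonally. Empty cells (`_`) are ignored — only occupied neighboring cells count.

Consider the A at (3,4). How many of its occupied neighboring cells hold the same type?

6

Occupied neighbors of (3,4): (2,3)=A, (2,5)=B, (3,3)=A, (3,5)=A, (4,3)=A, (4,4)=A, (4,5)=A.
Same type (A): 6 of 7.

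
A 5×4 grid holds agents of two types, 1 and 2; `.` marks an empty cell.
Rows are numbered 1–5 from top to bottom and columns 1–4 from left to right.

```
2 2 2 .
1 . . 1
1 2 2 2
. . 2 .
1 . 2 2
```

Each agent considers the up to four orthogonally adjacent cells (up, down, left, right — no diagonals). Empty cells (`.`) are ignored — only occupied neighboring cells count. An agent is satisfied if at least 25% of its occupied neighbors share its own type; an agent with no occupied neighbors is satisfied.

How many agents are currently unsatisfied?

Row 1: (1,1)2 1/2 ok · (1,2)2 2/2 ok · (1,3)2 1/1 ok
Row 2: (2,1)1 1/2 ok · (2,4)1 0/1 unhappy
Row 3: (3,1)1 1/2 ok · (3,2)2 1/2 ok · (3,3)2 3/3 ok · (3,4)2 1/2 ok
Row 4: (4,3)2 2/2 ok
Row 5: (5,1)1 0/0 ok · (5,3)2 2/2 ok · (5,4)2 1/1 ok
Unsatisfied: (2,4) — 1 in total.

1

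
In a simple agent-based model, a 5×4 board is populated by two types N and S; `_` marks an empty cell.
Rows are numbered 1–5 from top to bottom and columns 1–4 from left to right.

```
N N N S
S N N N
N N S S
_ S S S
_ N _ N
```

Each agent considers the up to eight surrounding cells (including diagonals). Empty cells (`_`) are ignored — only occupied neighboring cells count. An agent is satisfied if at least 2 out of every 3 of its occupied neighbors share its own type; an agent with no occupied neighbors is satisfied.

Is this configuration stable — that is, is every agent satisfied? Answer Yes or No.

(1,1)N 2/3 ✓
(1,2)N 4/5 ✓
(1,3)N 4/5 ✓
(1,4)S 0/3 ✗
(2,1)S 0/5 ✗
(2,2)N 6/8 ✓
(2,3)N 5/8 ✗
(2,4)N 2/5 ✗
(3,1)N 2/4 ✗
(3,2)N 3/7 ✗
(3,3)S 4/8 ✗
(3,4)S 3/5 ✗
(4,2)S 2/5 ✗
(4,3)S 4/7 ✗
(4,4)S 3/4 ✓
(5,2)N 0/2 ✗
(5,4)N 0/2 ✗
For instance (1,4) has only 0/3 same-type neighbors, below 2/3.

No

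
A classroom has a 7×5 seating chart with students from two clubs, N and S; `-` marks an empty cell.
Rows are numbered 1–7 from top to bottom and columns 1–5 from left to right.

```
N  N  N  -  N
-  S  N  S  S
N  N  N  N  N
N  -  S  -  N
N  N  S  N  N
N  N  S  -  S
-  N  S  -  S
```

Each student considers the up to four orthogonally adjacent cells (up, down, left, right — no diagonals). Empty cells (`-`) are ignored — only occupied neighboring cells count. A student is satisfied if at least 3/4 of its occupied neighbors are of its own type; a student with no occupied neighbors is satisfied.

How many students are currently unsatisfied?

Row 1: (1,1)N 1/1 ✓ · (1,2)N 2/3 ✗ · (1,3)N 2/2 ✓ · (1,5)N 0/1 ✗
Row 2: (2,2)S 0/3 ✗ · (2,3)N 2/4 ✗ · (2,4)S 1/3 ✗ · (2,5)S 1/3 ✗
Row 3: (3,1)N 2/2 ✓ · (3,2)N 2/3 ✗ · (3,3)N 3/4 ✓ · (3,4)N 2/3 ✗ · (3,5)N 2/3 ✗
Row 4: (4,1)N 2/2 ✓ · (4,3)S 1/2 ✗ · (4,5)N 2/2 ✓
Row 5: (5,1)N 3/3 ✓ · (5,2)N 2/3 ✗ · (5,3)S 2/4 ✗ · (5,4)N 1/2 ✗ · (5,5)N 2/3 ✗
Row 6: (6,1)N 2/2 ✓ · (6,2)N 3/4 ✓ · (6,3)S 2/3 ✗ · (6,5)S 1/2 ✗
Row 7: (7,2)N 1/2 ✗ · (7,3)S 1/2 ✗ · (7,5)S 1/1 ✓
Unsatisfied: (1,2), (1,5), (2,2), (2,3), (2,4), (2,5), (3,2), (3,4), (3,5), (4,3), (5,2), (5,3), (5,4), (5,5), (6,3), (6,5), (7,2), (7,3) — 18 in total.

18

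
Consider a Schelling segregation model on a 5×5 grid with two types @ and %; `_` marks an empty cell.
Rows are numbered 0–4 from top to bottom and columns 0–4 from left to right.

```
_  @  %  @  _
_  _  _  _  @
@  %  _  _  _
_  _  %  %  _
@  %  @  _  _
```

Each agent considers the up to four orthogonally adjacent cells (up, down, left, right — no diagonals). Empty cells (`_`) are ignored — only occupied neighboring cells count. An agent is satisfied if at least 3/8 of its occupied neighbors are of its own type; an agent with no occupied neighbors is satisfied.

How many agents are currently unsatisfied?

(0,1)@ 0/1 not
(0,2)% 0/2 not
(0,3)@ 0/1 not
(1,4)@ 0/0 satisfied
(2,0)@ 0/1 not
(2,1)% 0/1 not
(3,2)% 1/2 satisfied
(3,3)% 1/1 satisfied
(4,0)@ 0/1 not
(4,1)% 0/2 not
(4,2)@ 0/2 not
Unsatisfied: (0,1), (0,2), (0,3), (2,0), (2,1), (4,0), (4,1), (4,2) — 8 in total.

8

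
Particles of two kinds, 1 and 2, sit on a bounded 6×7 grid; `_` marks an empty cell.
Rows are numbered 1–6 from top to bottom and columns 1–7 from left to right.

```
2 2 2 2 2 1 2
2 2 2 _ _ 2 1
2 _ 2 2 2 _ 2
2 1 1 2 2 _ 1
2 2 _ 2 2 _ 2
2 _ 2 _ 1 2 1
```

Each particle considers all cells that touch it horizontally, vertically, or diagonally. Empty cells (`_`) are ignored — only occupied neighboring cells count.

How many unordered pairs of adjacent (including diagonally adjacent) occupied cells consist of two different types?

Scan each occupied cell's neighbors to the right and below (and the two forward diagonals) so each pair is counted once.
Row 1: 2(1,1)–2(1,2)= 2(1,1)–2(2,1)= 2(1,1)–2(2,2)= 2(1,2)–2(1,3)= 2(1,2)–2(2,2)= 2(1,2)–2(2,3)= 2(1,2)–2(2,1)= 2(1,3)–2(1,4)= 2(1,3)–2(2,3)= 2(1,3)–2(2,2)= 2(1,4)–2(1,5)= 2(1,4)–2(2,3)= 2(1,5)–1(1,6)≠ 2(1,5)–2(2,6)= 1(1,6)–2(1,7)≠ 1(1,6)–2(2,6)≠ 1(1,6)–1(2,7)= 2(1,7)–1(2,7)≠ 2(1,7)–2(2,6)=  → 4/19 unlike.
Row 2: 2(2,1)–2(2,2)= 2(2,1)–2(3,1)= 2(2,2)–2(2,3)= 2(2,2)–2(3,3)= 2(2,2)–2(3,1)= 2(2,3)–2(3,3)= 2(2,3)–2(3,4)= 2(2,6)–1(2,7)≠ 2(2,6)–2(3,7)= 2(2,6)–2(3,5)= 1(2,7)–2(3,7)≠  → 2/11 unlike.
Row 3: 2(3,1)–2(4,1)= 2(3,1)–1(4,2)≠ 2(3,3)–2(3,4)= 2(3,3)–1(4,3)≠ 2(3,3)–2(4,4)= 2(3,3)–1(4,2)≠ 2(3,4)–2(3,5)= 2(3,4)–2(4,4)= 2(3,4)–2(4,5)= 2(3,4)–1(4,3)≠ 2(3,5)–2(4,5)= 2(3,5)–2(4,4)= 2(3,7)–1(4,7)≠  → 5/13 unlike.
Row 4: 2(4,1)–1(4,2)≠ 2(4,1)–2(5,1)= 2(4,1)–2(5,2)= 1(4,2)–1(4,3)= 1(4,2)–2(5,2)≠ 1(4,2)–2(5,1)≠ 1(4,3)–2(4,4)≠ 1(4,3)–2(5,4)≠ 1(4,3)–2(5,2)≠ 2(4,4)–2(4,5)= 2(4,4)–2(5,4)= 2(4,4)–2(5,5)= 2(4,5)–2(5,5)= 2(4,5)–2(5,4)= 1(4,7)–2(5,7)≠  → 7/15 unlike.
Row 5: 2(5,1)–2(5,2)= 2(5,1)–2(6,1)= 2(5,2)–2(6,3)= 2(5,2)–2(6,1)= 2(5,4)–2(5,5)= 2(5,4)–1(6,5)≠ 2(5,4)–2(6,3)= 2(5,5)–1(6,5)≠ 2(5,5)–2(6,6)= 2(5,7)–1(6,7)≠ 2(5,7)–2(6,6)=  → 3/11 unlike.
Row 6: 1(6,5)–2(6,6)≠ 2(6,6)–1(6,7)≠  → 2/2 unlike.
Total adjacent occupied pairs: 71; unlike-type pairs: 23.

23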